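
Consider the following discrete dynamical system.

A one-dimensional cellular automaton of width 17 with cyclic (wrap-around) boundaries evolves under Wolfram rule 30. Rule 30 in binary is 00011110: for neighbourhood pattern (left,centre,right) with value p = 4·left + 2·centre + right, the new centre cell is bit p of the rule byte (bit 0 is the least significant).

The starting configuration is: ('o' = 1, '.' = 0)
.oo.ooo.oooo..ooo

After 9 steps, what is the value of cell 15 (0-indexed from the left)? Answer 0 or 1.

1

step 0: .oo.ooo.oooo..ooo
step 1: .o..o...o...ooo..
step 2: oooooo.ooo.oo..o.
step 3: o......o...o.ooo.
step 4: oo....ooo.oo.o...
step 5: o.o..oo...o..oo.o
step 6: ..oooo.o.ooooo..o
step 7: ooo....o.o....ooo
step 8: ...o..oo.oo..oo..
step 9: ..ooooo..o.ooo.o.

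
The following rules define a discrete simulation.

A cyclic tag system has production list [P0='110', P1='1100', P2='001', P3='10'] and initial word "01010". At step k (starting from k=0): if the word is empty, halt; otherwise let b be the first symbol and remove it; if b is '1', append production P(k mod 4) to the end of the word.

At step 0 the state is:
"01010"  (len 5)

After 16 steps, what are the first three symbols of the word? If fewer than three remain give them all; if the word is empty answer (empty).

k=0  "01010"  (len 5)
k=1  "1010"  (len 4)
k=2  "0101100"  (len 7)
k=3  "101100"  (len 6)
k=4  "0110010"  (len 7)
k=5  "110010"  (len 6)
k=6  "100101100"  (len 9)
k=7  "00101100001"  (len 11)
k=8  "0101100001"  (len 10)
k=9  "101100001"  (len 9)
k=10  "011000011100"  (len 12)
k=11  "11000011100"  (len 11)
k=12  "100001110010"  (len 12)
k=13  "00001110010110"  (len 14)
k=14  "0001110010110"  (len 13)
k=15  "001110010110"  (len 12)
k=16  "01110010110"  (len 11)

011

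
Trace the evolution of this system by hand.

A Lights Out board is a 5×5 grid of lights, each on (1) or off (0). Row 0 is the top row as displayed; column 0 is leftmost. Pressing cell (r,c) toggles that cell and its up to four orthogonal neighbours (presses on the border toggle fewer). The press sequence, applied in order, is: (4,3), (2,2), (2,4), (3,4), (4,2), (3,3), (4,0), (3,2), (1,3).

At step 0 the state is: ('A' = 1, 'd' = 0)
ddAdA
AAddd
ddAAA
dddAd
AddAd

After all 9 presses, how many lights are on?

t=0: ddAdA
AAddd
ddAAA
dddAd
AddAd
t=1: ddAdA
AAddd
ddAAA
ddddd
AdAdA
t=2: ddAdA
AAAdd
dAddA
ddAdd
AdAdA
t=3: ddAdA
AAAdA
dAdAd
ddAdA
AdAdA
t=4: ddAdA
AAAdA
dAdAA
ddAAd
AdAdd
t=5: ddAdA
AAAdA
dAdAA
dddAd
AAdAd
t=6: ddAdA
AAAdA
dAddA
ddAdA
AAddd
t=7: ddAdA
AAAdA
dAddA
AdAdA
ddddd
t=8: ddAdA
AAAdA
dAAdA
AAdAA
ddAdd
t=9: ddAAA
AAdAd
dAAAA
AAdAA
ddAdd

15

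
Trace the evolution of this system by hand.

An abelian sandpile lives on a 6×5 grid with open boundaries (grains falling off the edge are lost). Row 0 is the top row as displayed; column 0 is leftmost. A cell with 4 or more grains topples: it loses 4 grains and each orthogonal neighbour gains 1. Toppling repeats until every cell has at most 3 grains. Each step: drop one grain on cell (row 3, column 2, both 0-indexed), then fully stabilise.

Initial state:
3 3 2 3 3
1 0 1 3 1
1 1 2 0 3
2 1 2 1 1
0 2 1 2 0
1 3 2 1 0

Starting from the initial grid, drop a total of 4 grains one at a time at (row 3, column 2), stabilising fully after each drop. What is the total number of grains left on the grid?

50

[0] 3 3 2 3 3
1 0 1 3 1
1 1 2 0 3
2 1 2 1 1
0 2 1 2 0
1 3 2 1 0
[1] 3 3 2 3 3
1 0 1 3 1
1 1 2 0 3
2 1 3 1 1
0 2 1 2 0
1 3 2 1 0
[2] 3 3 2 3 3
1 0 1 3 1
1 1 3 0 3
2 2 0 2 1
0 2 2 2 0
1 3 2 1 0
[3] 3 3 2 3 3
1 0 1 3 1
1 1 3 0 3
2 2 1 2 1
0 2 2 2 0
1 3 2 1 0
[4] 3 3 2 3 3
1 0 1 3 1
1 1 3 0 3
2 2 2 2 1
0 2 2 2 0
1 3 2 1 0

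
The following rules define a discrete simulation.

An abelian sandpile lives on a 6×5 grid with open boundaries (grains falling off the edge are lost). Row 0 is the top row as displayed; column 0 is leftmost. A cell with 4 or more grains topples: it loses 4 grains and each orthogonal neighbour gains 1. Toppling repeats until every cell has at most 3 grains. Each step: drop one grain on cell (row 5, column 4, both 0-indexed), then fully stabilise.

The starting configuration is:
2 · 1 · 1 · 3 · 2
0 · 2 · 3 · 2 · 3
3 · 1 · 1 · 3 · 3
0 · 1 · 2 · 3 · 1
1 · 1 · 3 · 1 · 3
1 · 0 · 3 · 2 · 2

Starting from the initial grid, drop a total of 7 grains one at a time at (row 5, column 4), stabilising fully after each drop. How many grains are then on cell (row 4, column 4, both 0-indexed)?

3

gen 0: 2 · 1 · 1 · 3 · 2
0 · 2 · 3 · 2 · 3
3 · 1 · 1 · 3 · 3
0 · 1 · 2 · 3 · 1
1 · 1 · 3 · 1 · 3
1 · 0 · 3 · 2 · 2
gen 1: 2 · 1 · 1 · 3 · 2
0 · 2 · 3 · 2 · 3
3 · 1 · 1 · 3 · 3
0 · 1 · 2 · 3 · 1
1 · 1 · 3 · 1 · 3
1 · 0 · 3 · 2 · 3
gen 2: 2 · 1 · 1 · 3 · 2
0 · 2 · 3 · 2 · 3
3 · 1 · 1 · 3 · 3
0 · 1 · 2 · 3 · 2
1 · 1 · 3 · 2 · 0
1 · 0 · 3 · 3 · 1
gen 3: 2 · 1 · 1 · 3 · 2
0 · 2 · 3 · 2 · 3
3 · 1 · 1 · 3 · 3
0 · 1 · 2 · 3 · 2
1 · 1 · 3 · 2 · 0
1 · 0 · 3 · 3 · 2
gen 4: 2 · 1 · 1 · 3 · 2
0 · 2 · 3 · 2 · 3
3 · 1 · 1 · 3 · 3
0 · 1 · 2 · 3 · 2
1 · 1 · 3 · 2 · 0
1 · 0 · 3 · 3 · 3
gen 5: 2 · 1 · 3 · 1 · 0
0 · 3 · 1 · 2 · 2
3 · 2 · 0 · 3 · 2
0 · 2 · 1 · 3 · 0
1 · 2 · 2 · 1 · 3
1 · 1 · 1 · 2 · 1
gen 6: 2 · 1 · 3 · 1 · 0
0 · 3 · 1 · 2 · 2
3 · 2 · 0 · 3 · 2
0 · 2 · 1 · 3 · 0
1 · 2 · 2 · 1 · 3
1 · 1 · 1 · 2 · 2
gen 7: 2 · 1 · 3 · 1 · 0
0 · 3 · 1 · 2 · 2
3 · 2 · 0 · 3 · 2
0 · 2 · 1 · 3 · 0
1 · 2 · 2 · 1 · 3
1 · 1 · 1 · 2 · 3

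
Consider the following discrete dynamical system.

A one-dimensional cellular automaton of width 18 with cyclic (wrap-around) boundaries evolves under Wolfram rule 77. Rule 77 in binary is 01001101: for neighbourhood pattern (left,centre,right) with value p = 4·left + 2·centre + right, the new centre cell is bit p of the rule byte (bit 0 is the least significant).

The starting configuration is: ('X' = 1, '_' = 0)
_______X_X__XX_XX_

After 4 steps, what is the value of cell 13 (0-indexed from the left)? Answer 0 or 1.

1

0) _______X_X__XX_XX_
1) XXXXXX_X_X__XX_XX_
2) X____X_X_X__XX_XX_
3) X_XX_X_X_X__XX_XX_
4) X_XX_X_X_X__XX_XX_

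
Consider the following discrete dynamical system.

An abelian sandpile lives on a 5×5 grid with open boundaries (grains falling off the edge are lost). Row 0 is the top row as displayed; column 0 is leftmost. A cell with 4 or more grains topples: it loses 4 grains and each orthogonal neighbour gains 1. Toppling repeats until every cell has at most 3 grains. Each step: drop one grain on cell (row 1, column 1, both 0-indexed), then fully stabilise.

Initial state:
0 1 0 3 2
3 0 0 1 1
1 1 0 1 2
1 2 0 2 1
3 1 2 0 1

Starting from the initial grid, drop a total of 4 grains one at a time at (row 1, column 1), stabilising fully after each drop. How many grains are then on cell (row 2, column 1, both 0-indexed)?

2

0) 0 1 0 3 2
3 0 0 1 1
1 1 0 1 2
1 2 0 2 1
3 1 2 0 1
1) 0 1 0 3 2
3 1 0 1 1
1 1 0 1 2
1 2 0 2 1
3 1 2 0 1
2) 0 1 0 3 2
3 2 0 1 1
1 1 0 1 2
1 2 0 2 1
3 1 2 0 1
3) 0 1 0 3 2
3 3 0 1 1
1 1 0 1 2
1 2 0 2 1
3 1 2 0 1
4) 1 2 0 3 2
0 1 1 1 1
2 2 0 1 2
1 2 0 2 1
3 1 2 0 1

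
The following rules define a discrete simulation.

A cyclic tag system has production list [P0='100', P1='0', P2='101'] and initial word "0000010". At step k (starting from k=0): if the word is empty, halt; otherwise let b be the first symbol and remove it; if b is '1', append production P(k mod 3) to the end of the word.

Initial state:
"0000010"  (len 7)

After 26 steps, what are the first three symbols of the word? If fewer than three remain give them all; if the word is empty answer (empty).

gen 0: "0000010"  (len 7)
gen 1: "000010"  (len 6)
gen 2: "00010"  (len 5)
gen 3: "0010"  (len 4)
gen 4: "010"  (len 3)
gen 5: "10"  (len 2)
gen 6: "0101"  (len 4)
gen 7: "101"  (len 3)
gen 8: "010"  (len 3)
gen 9: "10"  (len 2)
gen 10: "0100"  (len 4)
gen 11: "100"  (len 3)
gen 12: "00101"  (len 5)
gen 13: "0101"  (len 4)
gen 14: "101"  (len 3)
gen 15: "01101"  (len 5)
gen 16: "1101"  (len 4)
gen 17: "1010"  (len 4)
gen 18: "010101"  (len 6)
gen 19: "10101"  (len 5)
gen 20: "01010"  (len 5)
gen 21: "1010"  (len 4)
gen 22: "010100"  (len 6)
gen 23: "10100"  (len 5)
gen 24: "0100101"  (len 7)
gen 25: "100101"  (len 6)
gen 26: "001010"  (len 6)

001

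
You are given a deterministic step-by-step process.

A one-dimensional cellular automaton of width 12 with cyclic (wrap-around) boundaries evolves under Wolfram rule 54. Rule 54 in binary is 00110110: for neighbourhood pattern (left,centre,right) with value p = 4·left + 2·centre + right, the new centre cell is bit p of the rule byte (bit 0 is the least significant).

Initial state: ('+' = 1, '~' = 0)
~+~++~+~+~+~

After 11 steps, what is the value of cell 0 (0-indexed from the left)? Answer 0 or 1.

1

[0] ~+~++~+~+~+~
[1] +++~~+++++++
[2] ~~~++~~~~~~~
[3] ~~+~~+~~~~~~
[4] ~++++++~~~~~
[5] +~~~~~~+~~~~
[6] ++~~~~+++~~+
[7] ~~+~~+~~~++~
[8] ~++++++~+~~+
[9] +~~~~~~+++++
[10] ~+~~~~+~~~~~
[11] +++~~+++~~~~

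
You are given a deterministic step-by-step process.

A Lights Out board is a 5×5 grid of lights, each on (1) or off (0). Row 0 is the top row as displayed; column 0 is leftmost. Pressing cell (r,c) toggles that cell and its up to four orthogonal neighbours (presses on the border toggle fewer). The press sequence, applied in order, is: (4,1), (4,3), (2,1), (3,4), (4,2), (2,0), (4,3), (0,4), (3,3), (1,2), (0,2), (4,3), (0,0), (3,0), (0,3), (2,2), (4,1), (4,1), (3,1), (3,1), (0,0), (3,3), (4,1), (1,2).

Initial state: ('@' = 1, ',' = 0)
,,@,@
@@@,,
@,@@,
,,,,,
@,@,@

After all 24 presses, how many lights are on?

14

0) ,,@,@
@@@,,
@,@@,
,,,,,
@,@,@
1) ,,@,@
@@@,,
@,@@,
,@,,,
,@,,@
2) ,,@,@
@@@,,
@,@@,
,@,@,
,@@@,
3) ,,@,@
@,@,,
,@,@,
,,,@,
,@@@,
4) ,,@,@
@,@,,
,@,@@
,,,,@
,@@@@
5) ,,@,@
@,@,,
,@,@@
,,@,@
,,,,@
6) ,,@,@
,,@,,
@,,@@
@,@,@
,,,,@
7) ,,@,@
,,@,,
@,,@@
@,@@@
,,@@,
8) ,,@@,
,,@,@
@,,@@
@,@@@
,,@@,
9) ,,@@,
,,@,@
@,,,@
@,,,,
,,@,,
10) ,,,@,
,@,@@
@,@,@
@,,,,
,,@,,
11) ,@@,,
,@@@@
@,@,@
@,,,,
,,@,,
12) ,@@,,
,@@@@
@,@,@
@,,@,
,,,@@
13) @,@,,
@@@@@
@,@,@
@,,@,
,,,@@
14) @,@,,
@@@@@
,,@,@
,@,@,
@,,@@
15) @,,@@
@@@,@
,,@,@
,@,@,
@,,@@
16) @,,@@
@@,,@
,@,@@
,@@@,
@,,@@
17) @,,@@
@@,,@
,@,@@
,,@@,
,@@@@
18) @,,@@
@@,,@
,@,@@
,@@@,
@,,@@
19) @,,@@
@@,,@
,,,@@
@,,@,
@@,@@
20) @,,@@
@@,,@
,@,@@
,@@@,
@,,@@
21) ,@,@@
,@,,@
,@,@@
,@@@,
@,,@@
22) ,@,@@
,@,,@
,@,,@
,@,,@
@,,,@
23) ,@,@@
,@,,@
,@,,@
,,,,@
,@@,@
24) ,@@@@
,,@@@
,@@,@
,,,,@
,@@,@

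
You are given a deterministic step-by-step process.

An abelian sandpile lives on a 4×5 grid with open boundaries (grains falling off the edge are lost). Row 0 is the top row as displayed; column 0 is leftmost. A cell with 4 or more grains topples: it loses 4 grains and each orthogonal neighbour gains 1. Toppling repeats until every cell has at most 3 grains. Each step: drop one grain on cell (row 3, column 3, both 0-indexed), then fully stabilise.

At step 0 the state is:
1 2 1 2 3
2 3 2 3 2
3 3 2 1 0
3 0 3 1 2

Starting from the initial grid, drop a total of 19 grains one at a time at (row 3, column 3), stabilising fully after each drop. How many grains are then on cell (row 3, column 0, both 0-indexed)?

1

k=0  1 2 1 2 3
2 3 2 3 2
3 3 2 1 0
3 0 3 1 2
k=1  1 2 1 2 3
2 3 2 3 2
3 3 2 1 0
3 0 3 2 2
k=2  1 2 1 2 3
2 3 2 3 2
3 3 2 1 0
3 0 3 3 2
k=3  1 2 1 2 3
2 3 2 3 2
3 3 3 2 0
3 1 0 1 3
k=4  1 2 1 2 3
2 3 2 3 2
3 3 3 2 0
3 1 0 2 3
k=5  1 2 1 2 3
2 3 2 3 2
3 3 3 2 0
3 1 0 3 3
k=6  1 2 1 2 3
2 3 2 3 2
3 3 3 3 1
3 1 1 1 0
k=7  1 2 1 2 3
2 3 2 3 2
3 3 3 3 1
3 1 1 2 0
k=8  1 2 1 2 3
2 3 2 3 2
3 3 3 3 1
3 1 1 3 0
k=9  2 3 2 3 3
0 2 1 1 3
2 2 2 2 2
0 3 3 1 1
k=10  2 3 2 3 3
0 2 1 1 3
2 2 2 2 2
0 3 3 2 1
k=11  2 3 2 3 3
0 2 1 1 3
2 2 2 2 2
0 3 3 3 1
k=12  2 3 2 3 3
0 2 1 1 3
2 3 3 3 2
1 0 1 1 2
k=13  2 3 2 3 3
0 2 1 1 3
2 3 3 3 2
1 0 1 2 2
k=14  2 3 2 3 3
0 2 1 1 3
2 3 3 3 2
1 0 1 3 2
k=15  2 3 2 3 3
0 3 2 2 3
3 0 1 1 3
1 1 3 1 3
k=16  2 3 2 3 3
0 3 2 2 3
3 0 1 1 3
1 1 3 2 3
k=17  2 3 2 3 3
0 3 2 2 3
3 0 1 1 3
1 1 3 3 3
k=18  2 3 3 1 1
0 3 3 1 2
3 0 3 0 2
1 2 0 3 1
k=19  2 3 3 1 1
0 3 3 1 2
3 0 3 1 2
1 2 1 0 2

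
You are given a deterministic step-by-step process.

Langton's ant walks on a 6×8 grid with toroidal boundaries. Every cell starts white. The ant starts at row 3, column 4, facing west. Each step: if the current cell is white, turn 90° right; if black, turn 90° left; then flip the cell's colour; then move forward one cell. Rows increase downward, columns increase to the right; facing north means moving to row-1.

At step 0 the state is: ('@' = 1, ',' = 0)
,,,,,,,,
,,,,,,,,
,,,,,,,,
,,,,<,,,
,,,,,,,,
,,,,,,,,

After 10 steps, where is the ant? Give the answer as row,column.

gen 0: ,,,,,,,,
,,,,,,,,
,,,,,,,,
,,,,<,,,
,,,,,,,,
,,,,,,,,
gen 1: ,,,,,,,,
,,,,,,,,
,,,,^,,,
,,,,@,,,
,,,,,,,,
,,,,,,,,
gen 2: ,,,,,,,,
,,,,,,,,
,,,,@>,,
,,,,@,,,
,,,,,,,,
,,,,,,,,
gen 3: ,,,,,,,,
,,,,,,,,
,,,,@@,,
,,,,@v,,
,,,,,,,,
,,,,,,,,
gen 4: ,,,,,,,,
,,,,,,,,
,,,,@@,,
,,,,<@,,
,,,,,,,,
,,,,,,,,
gen 5: ,,,,,,,,
,,,,,,,,
,,,,@@,,
,,,,,@,,
,,,,v,,,
,,,,,,,,
gen 6: ,,,,,,,,
,,,,,,,,
,,,,@@,,
,,,,,@,,
,,,<@,,,
,,,,,,,,
gen 7: ,,,,,,,,
,,,,,,,,
,,,,@@,,
,,,^,@,,
,,,@@,,,
,,,,,,,,
gen 8: ,,,,,,,,
,,,,,,,,
,,,,@@,,
,,,@>@,,
,,,@@,,,
,,,,,,,,
gen 9: ,,,,,,,,
,,,,,,,,
,,,,@@,,
,,,@@@,,
,,,@v,,,
,,,,,,,,
gen 10: ,,,,,,,,
,,,,,,,,
,,,,@@,,
,,,@@@,,
,,,@,>,,
,,,,,,,,

4,5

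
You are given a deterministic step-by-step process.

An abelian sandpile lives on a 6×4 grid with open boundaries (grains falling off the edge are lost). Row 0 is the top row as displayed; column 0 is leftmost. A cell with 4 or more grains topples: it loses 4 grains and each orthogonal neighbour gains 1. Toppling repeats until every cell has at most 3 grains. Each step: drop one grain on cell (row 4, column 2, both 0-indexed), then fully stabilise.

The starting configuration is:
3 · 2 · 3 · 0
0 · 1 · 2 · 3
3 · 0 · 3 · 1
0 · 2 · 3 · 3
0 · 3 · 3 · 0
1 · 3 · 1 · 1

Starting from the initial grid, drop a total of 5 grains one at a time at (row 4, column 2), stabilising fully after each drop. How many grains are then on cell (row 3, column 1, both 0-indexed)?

2

gen 0: 3 · 2 · 3 · 0
0 · 1 · 2 · 3
3 · 0 · 3 · 1
0 · 2 · 3 · 3
0 · 3 · 3 · 0
1 · 3 · 1 · 1
gen 1: 3 · 2 · 3 · 0
0 · 1 · 3 · 3
3 · 2 · 0 · 3
1 · 0 · 3 · 0
1 · 2 · 2 · 2
2 · 0 · 3 · 1
gen 2: 3 · 2 · 3 · 0
0 · 1 · 3 · 3
3 · 2 · 0 · 3
1 · 0 · 3 · 0
1 · 2 · 3 · 2
2 · 0 · 3 · 1
gen 3: 3 · 2 · 3 · 0
0 · 1 · 3 · 3
3 · 2 · 1 · 3
1 · 1 · 0 · 1
1 · 3 · 2 · 3
2 · 1 · 0 · 2
gen 4: 3 · 2 · 3 · 0
0 · 1 · 3 · 3
3 · 2 · 1 · 3
1 · 1 · 0 · 1
1 · 3 · 3 · 3
2 · 1 · 0 · 2
gen 5: 3 · 2 · 3 · 0
0 · 1 · 3 · 3
3 · 2 · 1 · 3
1 · 2 · 1 · 2
2 · 0 · 2 · 0
2 · 2 · 1 · 3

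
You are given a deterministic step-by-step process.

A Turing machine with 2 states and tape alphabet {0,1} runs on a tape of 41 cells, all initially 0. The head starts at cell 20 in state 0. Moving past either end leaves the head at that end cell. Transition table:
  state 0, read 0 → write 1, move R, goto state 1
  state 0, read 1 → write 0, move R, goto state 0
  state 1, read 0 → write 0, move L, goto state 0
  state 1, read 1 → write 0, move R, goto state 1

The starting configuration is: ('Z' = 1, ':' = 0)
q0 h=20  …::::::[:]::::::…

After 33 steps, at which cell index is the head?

31

k=0  q0 h=20  …::::::[:]::::::…
k=1  q1 h=21  …:::::Z[:]::::::…
k=2  q0 h=20  …::::::[Z]::::::…
k=3  q0 h=21  …::::::[:]::::::…
k=4  q1 h=22  …:::::Z[:]::::::…
k=5  q0 h=21  …::::::[Z]::::::…
k=6  q0 h=22  …::::::[:]::::::…
k=7  q1 h=23  …:::::Z[:]::::::…
k=8  q0 h=22  …::::::[Z]::::::…
k=9  q0 h=23  …::::::[:]::::::…
k=10  q1 h=24  …:::::Z[:]::::::…
k=11  q0 h=23  …::::::[Z]::::::…
k=12  q0 h=24  …::::::[:]::::::…
k=13  q1 h=25  …:::::Z[:]::::::…
k=14  q0 h=24  …::::::[Z]::::::…
k=15  q0 h=25  …::::::[:]::::::…
k=16  q1 h=26  …:::::Z[:]::::::…
k=17  q0 h=25  …::::::[Z]::::::…
k=18  q0 h=26  …::::::[:]::::::…
k=19  q1 h=27  …:::::Z[:]::::::…
k=20  q0 h=26  …::::::[Z]::::::…
k=21  q0 h=27  …::::::[:]::::::…
k=22  q1 h=28  …:::::Z[:]::::::…
k=23  q0 h=27  …::::::[Z]::::::…
k=24  q0 h=28  …::::::[:]::::::…
k=25  q1 h=29  …:::::Z[:]::::::…
k=26  q0 h=28  …::::::[Z]::::::…
k=27  q0 h=29  …::::::[:]::::::…
k=28  q1 h=30  …:::::Z[:]::::::…
k=29  q0 h=29  …::::::[Z]::::::…
k=30  q0 h=30  …::::::[:]::::::…
k=31  q1 h=31  …:::::Z[:]::::::…
k=32  q0 h=30  …::::::[Z]::::::…
k=33  q0 h=31  …::::::[:]::::::…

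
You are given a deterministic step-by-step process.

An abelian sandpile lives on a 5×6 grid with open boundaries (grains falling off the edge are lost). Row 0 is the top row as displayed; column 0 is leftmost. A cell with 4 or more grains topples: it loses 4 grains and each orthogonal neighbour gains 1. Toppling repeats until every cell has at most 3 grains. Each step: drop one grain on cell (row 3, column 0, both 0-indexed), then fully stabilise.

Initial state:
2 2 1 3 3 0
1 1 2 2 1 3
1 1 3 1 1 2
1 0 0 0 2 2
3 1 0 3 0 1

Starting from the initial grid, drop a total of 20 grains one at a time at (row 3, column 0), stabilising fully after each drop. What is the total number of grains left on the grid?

51

gen 0: 2 2 1 3 3 0
1 1 2 2 1 3
1 1 3 1 1 2
1 0 0 0 2 2
3 1 0 3 0 1
gen 1: 2 2 1 3 3 0
1 1 2 2 1 3
1 1 3 1 1 2
2 0 0 0 2 2
3 1 0 3 0 1
gen 2: 2 2 1 3 3 0
1 1 2 2 1 3
1 1 3 1 1 2
3 0 0 0 2 2
3 1 0 3 0 1
gen 3: 2 2 1 3 3 0
1 1 2 2 1 3
2 1 3 1 1 2
1 1 0 0 2 2
0 2 0 3 0 1
gen 4: 2 2 1 3 3 0
1 1 2 2 1 3
2 1 3 1 1 2
2 1 0 0 2 2
0 2 0 3 0 1
gen 5: 2 2 1 3 3 0
1 1 2 2 1 3
2 1 3 1 1 2
3 1 0 0 2 2
0 2 0 3 0 1
gen 6: 2 2 1 3 3 0
1 1 2 2 1 3
3 1 3 1 1 2
0 2 0 0 2 2
1 2 0 3 0 1
gen 7: 2 2 1 3 3 0
1 1 2 2 1 3
3 1 3 1 1 2
1 2 0 0 2 2
1 2 0 3 0 1
gen 8: 2 2 1 3 3 0
1 1 2 2 1 3
3 1 3 1 1 2
2 2 0 0 2 2
1 2 0 3 0 1
gen 9: 2 2 1 3 3 0
1 1 2 2 1 3
3 1 3 1 1 2
3 2 0 0 2 2
1 2 0 3 0 1
gen 10: 2 2 1 3 3 0
2 1 2 2 1 3
0 2 3 1 1 2
1 3 0 0 2 2
2 2 0 3 0 1
gen 11: 2 2 1 3 3 0
2 1 2 2 1 3
0 2 3 1 1 2
2 3 0 0 2 2
2 2 0 3 0 1
gen 12: 2 2 1 3 3 0
2 1 2 2 1 3
0 2 3 1 1 2
3 3 0 0 2 2
2 2 0 3 0 1
gen 13: 2 2 1 3 3 0
2 1 2 2 1 3
1 3 3 1 1 2
1 0 1 0 2 2
3 3 0 3 0 1
gen 14: 2 2 1 3 3 0
2 1 2 2 1 3
1 3 3 1 1 2
2 0 1 0 2 2
3 3 0 3 0 1
gen 15: 2 2 1 3 3 0
2 1 2 2 1 3
1 3 3 1 1 2
3 0 1 0 2 2
3 3 0 3 0 1
gen 16: 2 2 1 3 3 0
2 1 2 2 1 3
2 3 3 1 1 2
1 2 1 0 2 2
1 0 1 3 0 1
gen 17: 2 2 1 3 3 0
2 1 2 2 1 3
2 3 3 1 1 2
2 2 1 0 2 2
1 0 1 3 0 1
gen 18: 2 2 1 3 3 0
2 1 2 2 1 3
2 3 3 1 1 2
3 2 1 0 2 2
1 0 1 3 0 1
gen 19: 2 2 1 3 3 0
2 1 2 2 1 3
3 3 3 1 1 2
0 3 1 0 2 2
2 0 1 3 0 1
gen 20: 2 2 1 3 3 0
2 1 2 2 1 3
3 3 3 1 1 2
1 3 1 0 2 2
2 0 1 3 0 1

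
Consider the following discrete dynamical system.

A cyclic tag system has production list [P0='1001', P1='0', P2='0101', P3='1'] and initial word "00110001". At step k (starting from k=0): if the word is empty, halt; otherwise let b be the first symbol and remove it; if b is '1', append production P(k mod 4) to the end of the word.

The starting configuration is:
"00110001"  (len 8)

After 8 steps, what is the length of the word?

6

gen 0: "00110001"  (len 8)
gen 1: "0110001"  (len 7)
gen 2: "110001"  (len 6)
gen 3: "100010101"  (len 9)
gen 4: "000101011"  (len 9)
gen 5: "00101011"  (len 8)
gen 6: "0101011"  (len 7)
gen 7: "101011"  (len 6)
gen 8: "010111"  (len 6)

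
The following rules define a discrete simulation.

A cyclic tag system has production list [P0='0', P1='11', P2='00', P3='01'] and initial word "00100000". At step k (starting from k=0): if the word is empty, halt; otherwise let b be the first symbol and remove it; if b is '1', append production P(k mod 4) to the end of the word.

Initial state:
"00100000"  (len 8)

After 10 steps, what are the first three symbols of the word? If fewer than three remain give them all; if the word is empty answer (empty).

(empty)

k=0  "00100000"  (len 8)
k=1  "0100000"  (len 7)
k=2  "100000"  (len 6)
k=3  "0000000"  (len 7)
k=4  "000000"  (len 6)
k=5  "00000"  (len 5)
k=6  "0000"  (len 4)
k=7  "000"  (len 3)
k=8  "00"  (len 2)
k=9  "0"  (len 1)
k=10  (halted — word empty)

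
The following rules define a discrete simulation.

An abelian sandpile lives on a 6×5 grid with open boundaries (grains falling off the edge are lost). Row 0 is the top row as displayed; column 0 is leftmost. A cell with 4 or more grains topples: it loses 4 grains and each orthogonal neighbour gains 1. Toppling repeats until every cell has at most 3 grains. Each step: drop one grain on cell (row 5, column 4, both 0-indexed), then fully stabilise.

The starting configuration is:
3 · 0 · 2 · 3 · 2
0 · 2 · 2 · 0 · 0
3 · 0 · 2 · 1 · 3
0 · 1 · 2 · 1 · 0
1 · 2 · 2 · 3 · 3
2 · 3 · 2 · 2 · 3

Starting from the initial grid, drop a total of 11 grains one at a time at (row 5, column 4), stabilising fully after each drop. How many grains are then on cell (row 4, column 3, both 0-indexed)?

2

[0] 3 · 0 · 2 · 3 · 2
0 · 2 · 2 · 0 · 0
3 · 0 · 2 · 1 · 3
0 · 1 · 2 · 1 · 0
1 · 2 · 2 · 3 · 3
2 · 3 · 2 · 2 · 3
[1] 3 · 0 · 2 · 3 · 2
0 · 2 · 2 · 0 · 0
3 · 0 · 2 · 1 · 3
0 · 1 · 2 · 2 · 1
1 · 2 · 3 · 1 · 1
2 · 3 · 3 · 0 · 2
[2] 3 · 0 · 2 · 3 · 2
0 · 2 · 2 · 0 · 0
3 · 0 · 2 · 1 · 3
0 · 1 · 2 · 2 · 1
1 · 2 · 3 · 1 · 1
2 · 3 · 3 · 0 · 3
[3] 3 · 0 · 2 · 3 · 2
0 · 2 · 2 · 0 · 0
3 · 0 · 2 · 1 · 3
0 · 1 · 2 · 2 · 1
1 · 2 · 3 · 1 · 2
2 · 3 · 3 · 1 · 0
[4] 3 · 0 · 2 · 3 · 2
0 · 2 · 2 · 0 · 0
3 · 0 · 2 · 1 · 3
0 · 1 · 2 · 2 · 1
1 · 2 · 3 · 1 · 2
2 · 3 · 3 · 1 · 1
[5] 3 · 0 · 2 · 3 · 2
0 · 2 · 2 · 0 · 0
3 · 0 · 2 · 1 · 3
0 · 1 · 2 · 2 · 1
1 · 2 · 3 · 1 · 2
2 · 3 · 3 · 1 · 2
[6] 3 · 0 · 2 · 3 · 2
0 · 2 · 2 · 0 · 0
3 · 0 · 2 · 1 · 3
0 · 1 · 2 · 2 · 1
1 · 2 · 3 · 1 · 2
2 · 3 · 3 · 1 · 3
[7] 3 · 0 · 2 · 3 · 2
0 · 2 · 2 · 0 · 0
3 · 0 · 2 · 1 · 3
0 · 1 · 2 · 2 · 1
1 · 2 · 3 · 1 · 3
2 · 3 · 3 · 2 · 0
[8] 3 · 0 · 2 · 3 · 2
0 · 2 · 2 · 0 · 0
3 · 0 · 2 · 1 · 3
0 · 1 · 2 · 2 · 1
1 · 2 · 3 · 1 · 3
2 · 3 · 3 · 2 · 1
[9] 3 · 0 · 2 · 3 · 2
0 · 2 · 2 · 0 · 0
3 · 0 · 2 · 1 · 3
0 · 1 · 2 · 2 · 1
1 · 2 · 3 · 1 · 3
2 · 3 · 3 · 2 · 2
[10] 3 · 0 · 2 · 3 · 2
0 · 2 · 2 · 0 · 0
3 · 0 · 2 · 1 · 3
0 · 1 · 2 · 2 · 1
1 · 2 · 3 · 1 · 3
2 · 3 · 3 · 2 · 3
[11] 3 · 0 · 2 · 3 · 2
0 · 2 · 2 · 0 · 0
3 · 0 · 2 · 1 · 3
0 · 1 · 2 · 2 · 2
1 · 2 · 3 · 2 · 0
2 · 3 · 3 · 3 · 1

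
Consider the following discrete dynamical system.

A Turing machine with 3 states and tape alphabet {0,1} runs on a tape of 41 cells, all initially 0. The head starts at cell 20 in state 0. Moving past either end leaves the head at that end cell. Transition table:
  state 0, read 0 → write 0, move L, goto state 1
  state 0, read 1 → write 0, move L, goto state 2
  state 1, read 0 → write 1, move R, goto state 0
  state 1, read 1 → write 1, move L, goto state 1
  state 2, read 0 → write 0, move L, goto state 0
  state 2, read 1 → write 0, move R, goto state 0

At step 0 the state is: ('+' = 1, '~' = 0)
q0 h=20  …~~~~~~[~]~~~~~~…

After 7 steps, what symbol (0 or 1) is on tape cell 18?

t=0: q0 h=20  …~~~~~~[~]~~~~~~…
t=1: q1 h=19  …~~~~~~[~]~~~~~~…
t=2: q0 h=20  …~~~~~+[~]~~~~~~…
t=3: q1 h=19  …~~~~~~[+]~~~~~~…
t=4: q1 h=18  …~~~~~~[~]+~~~~~…
t=5: q0 h=19  …~~~~~+[+]~~~~~~…
t=6: q2 h=18  …~~~~~~[+]~~~~~~…
t=7: q0 h=19  …~~~~~~[~]~~~~~~…

0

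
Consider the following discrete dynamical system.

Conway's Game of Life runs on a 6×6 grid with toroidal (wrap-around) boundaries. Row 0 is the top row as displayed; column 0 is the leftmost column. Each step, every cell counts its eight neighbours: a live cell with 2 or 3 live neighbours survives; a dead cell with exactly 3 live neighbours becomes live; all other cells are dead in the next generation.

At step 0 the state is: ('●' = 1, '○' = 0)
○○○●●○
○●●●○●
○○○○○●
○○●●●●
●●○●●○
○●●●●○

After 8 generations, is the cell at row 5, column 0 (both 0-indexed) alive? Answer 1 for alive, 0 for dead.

1

[0] ○○○●●○
○●●●○●
○○○○○●
○○●●●●
●●○●●○
○●●●●○
[1] ●○○○○●
●○●●○●
○●○○○●
○●●○○○
●○○○○○
●●○○○○
[2] ○○●○●○
○○●○○○
○○○●●●
○●●○○○
●○●○○○
○●○○○○
[3] ○●●●○○
○○●○○●
○●○●●○
●●●○●●
●○●○○○
○●●●○○
[4] ●○○○●○
●○○○○○
○○○○○○
○○○○●○
○○○○●○
●○○○○○
[5] ●●○○○○
○○○○○●
○○○○○○
○○○○○○
○○○○○●
○○○○○○
[6] ●○○○○○
●○○○○○
○○○○○○
○○○○○○
○○○○○○
●○○○○○
[7] ●●○○○●
○○○○○○
○○○○○○
○○○○○○
○○○○○○
○○○○○○
[8] ●○○○○○
●○○○○○
○○○○○○
○○○○○○
○○○○○○
●○○○○○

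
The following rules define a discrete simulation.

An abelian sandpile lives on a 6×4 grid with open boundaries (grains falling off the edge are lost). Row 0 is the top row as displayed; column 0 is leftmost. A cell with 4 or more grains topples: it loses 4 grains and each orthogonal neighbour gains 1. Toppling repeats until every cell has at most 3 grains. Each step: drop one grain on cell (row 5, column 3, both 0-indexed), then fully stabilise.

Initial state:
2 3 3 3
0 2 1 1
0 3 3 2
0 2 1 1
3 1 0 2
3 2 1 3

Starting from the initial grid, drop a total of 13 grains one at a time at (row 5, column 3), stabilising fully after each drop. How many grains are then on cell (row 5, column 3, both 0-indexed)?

0) 2 3 3 3
0 2 1 1
0 3 3 2
0 2 1 1
3 1 0 2
3 2 1 3
1) 2 3 3 3
0 2 1 1
0 3 3 2
0 2 1 1
3 1 0 3
3 2 2 0
2) 2 3 3 3
0 2 1 1
0 3 3 2
0 2 1 1
3 1 0 3
3 2 2 1
3) 2 3 3 3
0 2 1 1
0 3 3 2
0 2 1 1
3 1 0 3
3 2 2 2
4) 2 3 3 3
0 2 1 1
0 3 3 2
0 2 1 1
3 1 0 3
3 2 2 3
5) 2 3 3 3
0 2 1 1
0 3 3 2
0 2 1 2
3 1 1 0
3 2 3 1
6) 2 3 3 3
0 2 1 1
0 3 3 2
0 2 1 2
3 1 1 0
3 2 3 2
7) 2 3 3 3
0 2 1 1
0 3 3 2
0 2 1 2
3 1 1 0
3 2 3 3
8) 2 3 3 3
0 2 1 1
0 3 3 2
0 2 1 2
3 1 2 1
3 3 0 1
9) 2 3 3 3
0 2 1 1
0 3 3 2
0 2 1 2
3 1 2 1
3 3 0 2
10) 2 3 3 3
0 2 1 1
0 3 3 2
0 2 1 2
3 1 2 1
3 3 0 3
11) 2 3 3 3
0 2 1 1
0 3 3 2
0 2 1 2
3 1 2 2
3 3 1 0
12) 2 3 3 3
0 2 1 1
0 3 3 2
0 2 1 2
3 1 2 2
3 3 1 1
13) 2 3 3 3
0 2 1 1
0 3 3 2
0 2 1 2
3 1 2 2
3 3 1 2

2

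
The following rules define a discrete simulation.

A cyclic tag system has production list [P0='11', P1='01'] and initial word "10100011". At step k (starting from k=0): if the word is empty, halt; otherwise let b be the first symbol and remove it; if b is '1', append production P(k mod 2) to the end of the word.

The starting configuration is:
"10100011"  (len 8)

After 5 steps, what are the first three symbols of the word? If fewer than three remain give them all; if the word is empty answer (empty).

0) "10100011"  (len 8)
1) "010001111"  (len 9)
2) "10001111"  (len 8)
3) "000111111"  (len 9)
4) "00111111"  (len 8)
5) "0111111"  (len 7)

011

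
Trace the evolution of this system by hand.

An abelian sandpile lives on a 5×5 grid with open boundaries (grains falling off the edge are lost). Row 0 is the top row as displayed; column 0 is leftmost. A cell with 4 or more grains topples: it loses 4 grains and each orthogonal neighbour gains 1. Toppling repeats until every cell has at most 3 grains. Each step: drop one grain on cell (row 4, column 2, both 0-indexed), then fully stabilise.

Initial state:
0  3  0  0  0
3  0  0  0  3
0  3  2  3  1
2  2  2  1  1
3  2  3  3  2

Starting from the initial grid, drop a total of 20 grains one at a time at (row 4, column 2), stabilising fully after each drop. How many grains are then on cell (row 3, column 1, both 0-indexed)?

step 0: 0  3  0  0  0
3  0  0  0  3
0  3  2  3  1
2  2  2  1  1
3  2  3  3  2
step 1: 0  3  0  0  0
3  0  0  0  3
0  3  2  3  1
2  2  3  2  1
3  3  1  0  3
step 2: 0  3  0  0  0
3  0  0  0  3
0  3  2  3  1
2  2  3  2  1
3  3  2  0  3
step 3: 0  3  0  0  0
3  0  0  0  3
0  3  2  3  1
2  2  3  2  1
3  3  3  0  3
step 4: 0  3  0  0  0
3  1  1  1  3
2  1  1  1  2
0  2  3  0  2
1  2  2  2  3
step 5: 0  3  0  0  0
3  1  1  1  3
2  1  1  1  2
0  2  3  0  2
1  2  3  2  3
step 6: 0  3  0  0  0
3  1  1  1  3
2  1  2  1  2
0  3  0  1  2
1  3  1  3  3
step 7: 0  3  0  0  0
3  1  1  1  3
2  1  2  1  2
0  3  0  1  2
1  3  2  3  3
step 8: 0  3  0  0  0
3  1  1  1  3
2  1  2  1  2
0  3  0  1  2
1  3  3  3  3
step 9: 0  3  0  0  0
3  1  1  1  3
2  2  2  1  2
1  0  2  2  3
2  1  2  1  0
step 10: 0  3  0  0  0
3  1  1  1  3
2  2  2  1  2
1  0  2  2  3
2  1  3  1  0
step 11: 0  3  0  0  0
3  1  1  1  3
2  2  2  1  2
1  0  3  2  3
2  2  0  2  0
step 12: 0  3  0  0  0
3  1  1  1  3
2  2  2  1  2
1  0  3  2  3
2  2  1  2  0
step 13: 0  3  0  0  0
3  1  1  1  3
2  2  2  1  2
1  0  3  2  3
2  2  2  2  0
step 14: 0  3  0  0  0
3  1  1  1  3
2  2  2  1  2
1  0  3  2  3
2  2  3  2  0
step 15: 0  3  0  0  0
3  1  1  1  3
2  2  3  1  2
1  1  0  3  3
2  3  1  3  0
step 16: 0  3  0  0  0
3  1  1  1  3
2  2  3  1  2
1  1  0  3  3
2  3  2  3  0
step 17: 0  3  0  0  0
3  1  1  1  3
2  2  3  1  2
1  1  0  3  3
2  3  3  3  0
step 18: 0  3  0  0  0
3  1  1  1  3
2  2  3  2  3
1  2  2  1  0
3  0  2  1  2
step 19: 0  3  0  0  0
3  1  1  1  3
2  2  3  2  3
1  2  2  1  0
3  0  3  1  2
step 20: 0  3  0  0  0
3  1  1  1  3
2  2  3  2  3
1  2  3  1  0
3  1  0  2  2

2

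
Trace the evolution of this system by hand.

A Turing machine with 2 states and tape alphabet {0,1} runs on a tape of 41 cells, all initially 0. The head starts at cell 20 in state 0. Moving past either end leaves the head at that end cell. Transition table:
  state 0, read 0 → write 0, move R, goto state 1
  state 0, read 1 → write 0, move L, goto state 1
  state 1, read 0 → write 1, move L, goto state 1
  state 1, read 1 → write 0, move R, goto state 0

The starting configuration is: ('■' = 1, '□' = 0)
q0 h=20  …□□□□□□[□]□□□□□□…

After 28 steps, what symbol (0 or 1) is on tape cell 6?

1

k=0  q0 h=20  …□□□□□□[□]□□□□□□…
k=1  q1 h=21  …□□□□□□[□]□□□□□□…
k=2  q1 h=20  …□□□□□□[□]■□□□□□…
k=3  q1 h=19  …□□□□□□[□]■■□□□□…
k=4  q1 h=18  …□□□□□□[□]■■■□□□…
k=5  q1 h=17  …□□□□□□[□]■■■■□□…
k=6  q1 h=16  …□□□□□□[□]■■■■■□…
k=7  q1 h=15  …□□□□□□[□]■■■■■■…
k=8  q1 h=14  …□□□□□□[□]■■■■■■…
k=9  q1 h=13  …□□□□□□[□]■■■■■■…
k=10  q1 h=12  …□□□□□□[□]■■■■■■…
k=11  q1 h=11  …□□□□□□[□]■■■■■■…
k=12  q1 h=10  …□□□□□□[□]■■■■■■…
k=13  q1 h= 9  …□□□□□□[□]■■■■■■…
k=14  q1 h= 8  …□□□□□□[□]■■■■■■…
k=15  q1 h= 7  …□□□□□□[□]■■■■■■…
k=16  q1 h= 6  |□□□□□□[□]■■■■■■…
k=17  q1 h= 5  |□□□□□[□]■■■■■■…
k=18  q1 h= 4  |□□□□[□]■■■■■■…
k=19  q1 h= 3  |□□□[□]■■■■■■…
k=20  q1 h= 2  |□□[□]■■■■■■…
k=21  q1 h= 1  |□[□]■■■■■■…
k=22  q1 h= 0  |[□]■■■■■■…
k=23  q1 h= 0  |[■]■■■■■■…
k=24  q0 h= 1  |□[■]■■■■■■…
k=25  q1 h= 0  |[□]□■■■■■…
k=26  q1 h= 0  |[■]□■■■■■…
k=27  q0 h= 1  |□[□]■■■■■■…
k=28  q1 h= 2  |□□[■]■■■■■■…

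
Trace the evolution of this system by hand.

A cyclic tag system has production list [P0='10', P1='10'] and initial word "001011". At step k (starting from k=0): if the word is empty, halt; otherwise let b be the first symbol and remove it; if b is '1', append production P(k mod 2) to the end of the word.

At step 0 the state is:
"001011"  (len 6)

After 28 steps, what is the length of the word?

gen 0: "001011"  (len 6)
gen 1: "01011"  (len 5)
gen 2: "1011"  (len 4)
gen 3: "01110"  (len 5)
gen 4: "1110"  (len 4)
gen 5: "11010"  (len 5)
gen 6: "101010"  (len 6)
gen 7: "0101010"  (len 7)
gen 8: "101010"  (len 6)
gen 9: "0101010"  (len 7)
gen 10: "101010"  (len 6)
gen 11: "0101010"  (len 7)
gen 12: "101010"  (len 6)
gen 13: "0101010"  (len 7)
gen 14: "101010"  (len 6)
gen 15: "0101010"  (len 7)
gen 16: "101010"  (len 6)
gen 17: "0101010"  (len 7)
gen 18: "101010"  (len 6)
gen 19: "0101010"  (len 7)
gen 20: "101010"  (len 6)
gen 21: "0101010"  (len 7)
gen 22: "101010"  (len 6)
gen 23: "0101010"  (len 7)
gen 24: "101010"  (len 6)
gen 25: "0101010"  (len 7)
gen 26: "101010"  (len 6)
gen 27: "0101010"  (len 7)
gen 28: "101010"  (len 6)

6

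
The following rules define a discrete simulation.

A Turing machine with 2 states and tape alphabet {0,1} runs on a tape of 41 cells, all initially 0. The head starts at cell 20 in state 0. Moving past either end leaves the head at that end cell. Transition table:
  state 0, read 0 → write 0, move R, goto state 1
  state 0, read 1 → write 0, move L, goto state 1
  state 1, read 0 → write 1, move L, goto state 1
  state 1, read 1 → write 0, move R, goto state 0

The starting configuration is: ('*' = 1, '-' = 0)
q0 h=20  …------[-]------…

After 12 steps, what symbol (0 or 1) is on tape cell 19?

0) q0 h=20  …------[-]------…
1) q1 h=21  …------[-]------…
2) q1 h=20  …------[-]*-----…
3) q1 h=19  …------[-]**----…
4) q1 h=18  …------[-]***---…
5) q1 h=17  …------[-]****--…
6) q1 h=16  …------[-]*****-…
7) q1 h=15  …------[-]******…
8) q1 h=14  …------[-]******…
9) q1 h=13  …------[-]******…
10) q1 h=12  …------[-]******…
11) q1 h=11  …------[-]******…
12) q1 h=10  …------[-]******…

1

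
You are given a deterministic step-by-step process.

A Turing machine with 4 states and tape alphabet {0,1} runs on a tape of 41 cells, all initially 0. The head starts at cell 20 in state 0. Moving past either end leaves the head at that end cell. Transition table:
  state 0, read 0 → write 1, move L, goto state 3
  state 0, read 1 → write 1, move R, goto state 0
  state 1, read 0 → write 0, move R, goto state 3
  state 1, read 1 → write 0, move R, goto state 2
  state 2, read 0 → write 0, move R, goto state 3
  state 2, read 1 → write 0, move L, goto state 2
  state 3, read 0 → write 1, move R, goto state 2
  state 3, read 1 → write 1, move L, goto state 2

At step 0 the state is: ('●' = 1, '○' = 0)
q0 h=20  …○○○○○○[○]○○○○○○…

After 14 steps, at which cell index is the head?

gen 0: q0 h=20  …○○○○○○[○]○○○○○○…
gen 1: q3 h=19  …○○○○○○[○]●○○○○○…
gen 2: q2 h=20  …○○○○○●[●]○○○○○○…
gen 3: q2 h=19  …○○○○○○[●]○○○○○○…
gen 4: q2 h=18  …○○○○○○[○]○○○○○○…
gen 5: q3 h=19  …○○○○○○[○]○○○○○○…
gen 6: q2 h=20  …○○○○○●[○]○○○○○○…
gen 7: q3 h=21  …○○○○●○[○]○○○○○○…
gen 8: q2 h=22  …○○○●○●[○]○○○○○○…
gen 9: q3 h=23  …○○●○●○[○]○○○○○○…
gen 10: q2 h=24  …○●○●○●[○]○○○○○○…
gen 11: q3 h=25  …●○●○●○[○]○○○○○○…
gen 12: q2 h=26  …○●○●○●[○]○○○○○○…
gen 13: q3 h=27  …●○●○●○[○]○○○○○○…
gen 14: q2 h=28  …○●○●○●[○]○○○○○○…

28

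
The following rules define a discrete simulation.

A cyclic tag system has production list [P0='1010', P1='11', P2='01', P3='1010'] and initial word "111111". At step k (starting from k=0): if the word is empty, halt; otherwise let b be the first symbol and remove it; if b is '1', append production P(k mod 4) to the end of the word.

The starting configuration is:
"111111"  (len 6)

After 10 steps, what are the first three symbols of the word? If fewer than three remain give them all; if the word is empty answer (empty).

110

gen 0: "111111"  (len 6)
gen 1: "111111010"  (len 9)
gen 2: "1111101011"  (len 10)
gen 3: "11110101101"  (len 11)
gen 4: "11101011011010"  (len 14)
gen 5: "11010110110101010"  (len 17)
gen 6: "101011011010101011"  (len 18)
gen 7: "0101101101010101101"  (len 19)
gen 8: "101101101010101101"  (len 18)
gen 9: "011011010101011011010"  (len 21)
gen 10: "11011010101011011010"  (len 20)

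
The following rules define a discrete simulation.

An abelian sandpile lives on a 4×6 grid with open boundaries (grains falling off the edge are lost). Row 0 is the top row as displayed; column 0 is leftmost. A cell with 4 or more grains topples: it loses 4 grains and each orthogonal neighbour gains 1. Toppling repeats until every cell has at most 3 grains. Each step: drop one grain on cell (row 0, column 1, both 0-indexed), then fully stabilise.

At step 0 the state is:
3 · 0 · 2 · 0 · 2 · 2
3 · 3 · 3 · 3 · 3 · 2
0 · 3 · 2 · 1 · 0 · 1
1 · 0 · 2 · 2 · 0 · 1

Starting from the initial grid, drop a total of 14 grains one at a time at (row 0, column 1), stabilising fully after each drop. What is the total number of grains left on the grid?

40

t=0: 3 · 0 · 2 · 0 · 2 · 2
3 · 3 · 3 · 3 · 3 · 2
0 · 3 · 2 · 1 · 0 · 1
1 · 0 · 2 · 2 · 0 · 1
t=1: 3 · 1 · 2 · 0 · 2 · 2
3 · 3 · 3 · 3 · 3 · 2
0 · 3 · 2 · 1 · 0 · 1
1 · 0 · 2 · 2 · 0 · 1
t=2: 3 · 2 · 2 · 0 · 2 · 2
3 · 3 · 3 · 3 · 3 · 2
0 · 3 · 2 · 1 · 0 · 1
1 · 0 · 2 · 2 · 0 · 1
t=3: 3 · 3 · 2 · 0 · 2 · 2
3 · 3 · 3 · 3 · 3 · 2
0 · 3 · 2 · 1 · 0 · 1
1 · 0 · 2 · 2 · 0 · 1
t=4: 1 · 3 · 0 · 2 · 3 · 2
1 · 3 · 3 · 1 · 0 · 3
2 · 1 · 0 · 3 · 1 · 1
1 · 1 · 3 · 2 · 0 · 1
t=5: 2 · 1 · 2 · 2 · 3 · 2
2 · 1 · 0 · 2 · 0 · 3
2 · 2 · 1 · 3 · 1 · 1
1 · 1 · 3 · 2 · 0 · 1
t=6: 2 · 2 · 2 · 2 · 3 · 2
2 · 1 · 0 · 2 · 0 · 3
2 · 2 · 1 · 3 · 1 · 1
1 · 1 · 3 · 2 · 0 · 1
t=7: 2 · 3 · 2 · 2 · 3 · 2
2 · 1 · 0 · 2 · 0 · 3
2 · 2 · 1 · 3 · 1 · 1
1 · 1 · 3 · 2 · 0 · 1
t=8: 3 · 0 · 3 · 2 · 3 · 2
2 · 2 · 0 · 2 · 0 · 3
2 · 2 · 1 · 3 · 1 · 1
1 · 1 · 3 · 2 · 0 · 1
t=9: 3 · 1 · 3 · 2 · 3 · 2
2 · 2 · 0 · 2 · 0 · 3
2 · 2 · 1 · 3 · 1 · 1
1 · 1 · 3 · 2 · 0 · 1
t=10: 3 · 2 · 3 · 2 · 3 · 2
2 · 2 · 0 · 2 · 0 · 3
2 · 2 · 1 · 3 · 1 · 1
1 · 1 · 3 · 2 · 0 · 1
t=11: 3 · 3 · 3 · 2 · 3 · 2
2 · 2 · 0 · 2 · 0 · 3
2 · 2 · 1 · 3 · 1 · 1
1 · 1 · 3 · 2 · 0 · 1
t=12: 0 · 2 · 0 · 3 · 3 · 2
3 · 3 · 1 · 2 · 0 · 3
2 · 2 · 1 · 3 · 1 · 1
1 · 1 · 3 · 2 · 0 · 1
t=13: 0 · 3 · 0 · 3 · 3 · 2
3 · 3 · 1 · 2 · 0 · 3
2 · 2 · 1 · 3 · 1 · 1
1 · 1 · 3 · 2 · 0 · 1
t=14: 2 · 1 · 1 · 3 · 3 · 2
0 · 1 · 2 · 2 · 0 · 3
3 · 3 · 1 · 3 · 1 · 1
1 · 1 · 3 · 2 · 0 · 1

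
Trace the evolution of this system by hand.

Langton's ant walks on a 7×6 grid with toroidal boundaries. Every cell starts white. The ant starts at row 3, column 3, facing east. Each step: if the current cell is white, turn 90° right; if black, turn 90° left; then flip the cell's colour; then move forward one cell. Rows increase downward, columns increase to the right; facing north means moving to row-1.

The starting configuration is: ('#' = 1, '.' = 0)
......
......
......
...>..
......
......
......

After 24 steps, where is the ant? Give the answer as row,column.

[0] ......
......
......
...>..
......
......
......
[1] ......
......
......
...#..
...v..
......
......
[2] ......
......
......
...#..
..<#..
......
......
[3] ......
......
......
..^#..
..##..
......
......
[4] ......
......
......
..#>..
..##..
......
......
[5] ......
......
...^..
..#...
..##..
......
......
[6] ......
......
...#>.
..#...
..##..
......
......
[7] ......
......
...##.
..#.v.
..##..
......
......
[8] ......
......
...##.
..#<#.
..##..
......
......
[9] ......
......
...^#.
..###.
..##..
......
......
[10] ......
......
..<.#.
..###.
..##..
......
......
[11] ......
..^...
..#.#.
..###.
..##..
......
......
[12] ......
..#>..
..#.#.
..###.
..##..
......
......
[13] ......
..##..
..#v#.
..###.
..##..
......
......
[14] ......
..##..
..<##.
..###.
..##..
......
......
[15] ......
..##..
...##.
..v##.
..##..
......
......
[16] ......
..##..
...##.
...>#.
..##..
......
......
[17] ......
..##..
...^#.
....#.
..##..
......
......
[18] ......
..##..
..<.#.
....#.
..##..
......
......
[19] ......
..^#..
..#.#.
....#.
..##..
......
......
[20] ......
.<.#..
..#.#.
....#.
..##..
......
......
[21] .^....
.#.#..
..#.#.
....#.
..##..
......
......
[22] .#>...
.#.#..
..#.#.
....#.
..##..
......
......
[23] .##...
.#v#..
..#.#.
....#.
..##..
......
......
[24] .##...
.<##..
..#.#.
....#.
..##..
......
......

1,1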